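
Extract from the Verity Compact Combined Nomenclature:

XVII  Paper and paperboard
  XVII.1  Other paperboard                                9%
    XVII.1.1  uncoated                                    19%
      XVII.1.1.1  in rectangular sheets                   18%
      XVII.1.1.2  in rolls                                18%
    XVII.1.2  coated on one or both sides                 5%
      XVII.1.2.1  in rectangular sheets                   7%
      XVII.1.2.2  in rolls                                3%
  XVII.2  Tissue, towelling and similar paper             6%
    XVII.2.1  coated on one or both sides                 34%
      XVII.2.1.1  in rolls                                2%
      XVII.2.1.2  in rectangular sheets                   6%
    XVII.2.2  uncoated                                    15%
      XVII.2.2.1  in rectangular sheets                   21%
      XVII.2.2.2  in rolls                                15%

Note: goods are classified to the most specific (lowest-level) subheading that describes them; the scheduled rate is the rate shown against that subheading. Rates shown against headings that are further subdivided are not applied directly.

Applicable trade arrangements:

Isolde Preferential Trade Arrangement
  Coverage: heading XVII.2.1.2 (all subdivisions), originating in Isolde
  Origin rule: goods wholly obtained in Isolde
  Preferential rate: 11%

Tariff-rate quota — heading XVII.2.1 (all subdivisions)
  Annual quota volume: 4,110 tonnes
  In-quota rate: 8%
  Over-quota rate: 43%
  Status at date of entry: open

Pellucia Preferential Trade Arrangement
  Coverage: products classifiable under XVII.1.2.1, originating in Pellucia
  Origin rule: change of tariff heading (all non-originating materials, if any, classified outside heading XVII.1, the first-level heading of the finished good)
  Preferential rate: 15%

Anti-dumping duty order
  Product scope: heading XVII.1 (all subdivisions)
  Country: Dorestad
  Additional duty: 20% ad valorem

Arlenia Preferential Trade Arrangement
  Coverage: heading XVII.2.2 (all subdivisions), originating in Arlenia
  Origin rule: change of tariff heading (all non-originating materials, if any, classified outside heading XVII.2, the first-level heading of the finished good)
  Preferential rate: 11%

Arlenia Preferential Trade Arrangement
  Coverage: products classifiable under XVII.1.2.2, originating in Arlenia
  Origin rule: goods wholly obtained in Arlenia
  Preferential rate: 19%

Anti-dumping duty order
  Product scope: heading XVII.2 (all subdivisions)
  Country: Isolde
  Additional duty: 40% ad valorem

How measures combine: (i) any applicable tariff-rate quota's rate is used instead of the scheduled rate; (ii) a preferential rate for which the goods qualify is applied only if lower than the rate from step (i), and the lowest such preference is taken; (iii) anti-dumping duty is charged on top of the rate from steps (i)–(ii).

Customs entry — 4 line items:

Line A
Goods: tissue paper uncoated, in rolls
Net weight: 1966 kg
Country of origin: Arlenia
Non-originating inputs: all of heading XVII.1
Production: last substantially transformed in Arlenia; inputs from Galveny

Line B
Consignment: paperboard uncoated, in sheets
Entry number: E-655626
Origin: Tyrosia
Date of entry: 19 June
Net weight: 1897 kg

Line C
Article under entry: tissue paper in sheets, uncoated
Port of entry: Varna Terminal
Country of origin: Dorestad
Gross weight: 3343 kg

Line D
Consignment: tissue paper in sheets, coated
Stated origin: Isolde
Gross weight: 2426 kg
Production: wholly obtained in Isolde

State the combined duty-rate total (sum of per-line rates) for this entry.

98%

Line A: tissue paper → XVII.2; uncoated → XVII.2.2; in rolls → XVII.2.2.2. Scheduled 15%. Arlenia agreement on XVII.2.2: CTH met → 11% available; Arlenia agreement on XVII.1.2.2: XVII.2.2.2 not covered; preferential 11%. → 11%.
Line B: paperboard → XVII.1; uncoated → XVII.1.1; in sheets → XVII.1.1.1. Scheduled 18%. No special measure applies. → 18%.
Line C: tissue paper → XVII.2; uncoated → XVII.2.2; in sheets → XVII.2.2.1. Scheduled 21%. No special measure applies. → 21%.
Line D: tissue paper → XVII.2; coated → XVII.2.1; in sheets → XVII.2.1.2. Scheduled 6%. quota on XVII.2.1 open → in-quota 8%; Isolde agreement on XVII.2.1.2: wholly obtained → 11% available; preference 11% not lower than 8% → no reduction; anti-dumping (Isolde, XVII.2): +40%; total 8% + 40% = 48%. → 48%.
Sum: 11% + 18% + 21% + 48% = 98%.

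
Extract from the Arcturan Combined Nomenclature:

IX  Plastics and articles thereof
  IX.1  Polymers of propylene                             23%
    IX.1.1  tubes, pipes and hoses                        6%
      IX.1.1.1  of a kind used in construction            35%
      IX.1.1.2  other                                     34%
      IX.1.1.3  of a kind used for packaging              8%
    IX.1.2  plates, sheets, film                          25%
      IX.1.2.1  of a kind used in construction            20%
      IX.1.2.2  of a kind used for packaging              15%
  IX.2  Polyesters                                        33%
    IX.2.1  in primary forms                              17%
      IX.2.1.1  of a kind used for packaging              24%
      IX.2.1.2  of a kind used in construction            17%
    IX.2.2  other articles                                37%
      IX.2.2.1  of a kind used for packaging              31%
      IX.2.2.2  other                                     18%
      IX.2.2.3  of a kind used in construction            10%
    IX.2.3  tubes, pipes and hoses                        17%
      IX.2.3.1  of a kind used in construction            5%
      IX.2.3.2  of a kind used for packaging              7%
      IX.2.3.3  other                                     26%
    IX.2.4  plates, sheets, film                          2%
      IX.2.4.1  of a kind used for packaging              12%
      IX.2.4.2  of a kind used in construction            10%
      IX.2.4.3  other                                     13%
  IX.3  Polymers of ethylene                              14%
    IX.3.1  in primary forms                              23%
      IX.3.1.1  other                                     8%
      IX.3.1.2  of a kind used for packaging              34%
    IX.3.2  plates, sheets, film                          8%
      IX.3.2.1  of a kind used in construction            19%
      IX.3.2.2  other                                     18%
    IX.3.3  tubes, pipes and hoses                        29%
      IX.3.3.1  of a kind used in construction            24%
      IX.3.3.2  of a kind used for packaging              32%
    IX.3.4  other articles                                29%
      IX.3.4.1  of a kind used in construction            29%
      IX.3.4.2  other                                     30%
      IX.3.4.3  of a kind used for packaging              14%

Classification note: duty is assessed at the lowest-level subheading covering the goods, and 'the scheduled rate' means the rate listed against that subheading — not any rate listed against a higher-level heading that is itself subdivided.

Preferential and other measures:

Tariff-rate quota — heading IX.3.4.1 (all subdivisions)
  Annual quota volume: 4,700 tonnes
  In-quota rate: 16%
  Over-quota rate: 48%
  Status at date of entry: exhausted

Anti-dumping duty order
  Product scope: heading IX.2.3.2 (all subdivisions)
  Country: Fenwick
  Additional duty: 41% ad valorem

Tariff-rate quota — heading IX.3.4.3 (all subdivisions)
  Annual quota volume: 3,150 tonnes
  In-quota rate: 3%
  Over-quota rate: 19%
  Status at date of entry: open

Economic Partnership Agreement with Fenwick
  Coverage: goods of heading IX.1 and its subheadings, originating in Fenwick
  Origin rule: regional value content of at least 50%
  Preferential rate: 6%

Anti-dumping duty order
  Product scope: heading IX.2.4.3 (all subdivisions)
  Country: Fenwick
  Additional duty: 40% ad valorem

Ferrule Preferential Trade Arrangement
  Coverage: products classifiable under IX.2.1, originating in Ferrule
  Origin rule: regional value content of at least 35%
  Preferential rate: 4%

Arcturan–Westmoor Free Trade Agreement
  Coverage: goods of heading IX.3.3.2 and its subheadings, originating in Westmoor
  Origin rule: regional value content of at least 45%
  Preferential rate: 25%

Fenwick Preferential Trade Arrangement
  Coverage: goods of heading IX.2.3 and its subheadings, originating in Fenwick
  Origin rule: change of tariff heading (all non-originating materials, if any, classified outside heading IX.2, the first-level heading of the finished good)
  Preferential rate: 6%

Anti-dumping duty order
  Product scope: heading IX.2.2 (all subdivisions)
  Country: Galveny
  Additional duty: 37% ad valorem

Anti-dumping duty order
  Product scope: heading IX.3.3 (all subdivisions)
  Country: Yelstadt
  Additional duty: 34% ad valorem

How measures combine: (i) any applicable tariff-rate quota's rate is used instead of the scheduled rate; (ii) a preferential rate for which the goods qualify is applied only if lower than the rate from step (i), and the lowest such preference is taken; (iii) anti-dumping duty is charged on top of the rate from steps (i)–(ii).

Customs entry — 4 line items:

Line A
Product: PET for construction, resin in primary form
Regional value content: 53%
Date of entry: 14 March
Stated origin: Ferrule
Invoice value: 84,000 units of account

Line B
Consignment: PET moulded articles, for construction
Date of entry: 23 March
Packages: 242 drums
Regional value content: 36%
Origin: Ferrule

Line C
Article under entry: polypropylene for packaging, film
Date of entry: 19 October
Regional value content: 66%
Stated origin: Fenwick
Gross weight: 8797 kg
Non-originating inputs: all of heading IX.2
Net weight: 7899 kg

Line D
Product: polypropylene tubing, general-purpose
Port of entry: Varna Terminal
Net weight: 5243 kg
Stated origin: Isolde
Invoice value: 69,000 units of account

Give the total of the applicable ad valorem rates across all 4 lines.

Line A: PET → IX.2; resin in primary form → IX.2.1; for construction → IX.2.1.2. Scheduled 17%. Ferrule agreement on IX.2.1: RVC ≥ 35% → 4% available; preferential 4%. → 4%.
Line B: PET → IX.2; moulded articles → IX.2.2; for construction → IX.2.2.3. Scheduled 10%. Ferrule agreement on IX.2.1: IX.2.2.3 not covered. → 10%.
Line C: polypropylene → IX.1; film → IX.1.2; for packaging → IX.1.2.2. Scheduled 15%. Fenwick agreement on IX.1: RVC ≥ 50% → 6% available; Fenwick agreement on IX.2.3: IX.1.2.2 not covered; preferential 6%. → 6%.
Line D: polypropylene → IX.1; tubing → IX.1.1; general-purpose → IX.1.1.2. Scheduled 34%. No special measure applies. → 34%.
Sum: 4% + 10% + 6% + 34% = 54%.

54%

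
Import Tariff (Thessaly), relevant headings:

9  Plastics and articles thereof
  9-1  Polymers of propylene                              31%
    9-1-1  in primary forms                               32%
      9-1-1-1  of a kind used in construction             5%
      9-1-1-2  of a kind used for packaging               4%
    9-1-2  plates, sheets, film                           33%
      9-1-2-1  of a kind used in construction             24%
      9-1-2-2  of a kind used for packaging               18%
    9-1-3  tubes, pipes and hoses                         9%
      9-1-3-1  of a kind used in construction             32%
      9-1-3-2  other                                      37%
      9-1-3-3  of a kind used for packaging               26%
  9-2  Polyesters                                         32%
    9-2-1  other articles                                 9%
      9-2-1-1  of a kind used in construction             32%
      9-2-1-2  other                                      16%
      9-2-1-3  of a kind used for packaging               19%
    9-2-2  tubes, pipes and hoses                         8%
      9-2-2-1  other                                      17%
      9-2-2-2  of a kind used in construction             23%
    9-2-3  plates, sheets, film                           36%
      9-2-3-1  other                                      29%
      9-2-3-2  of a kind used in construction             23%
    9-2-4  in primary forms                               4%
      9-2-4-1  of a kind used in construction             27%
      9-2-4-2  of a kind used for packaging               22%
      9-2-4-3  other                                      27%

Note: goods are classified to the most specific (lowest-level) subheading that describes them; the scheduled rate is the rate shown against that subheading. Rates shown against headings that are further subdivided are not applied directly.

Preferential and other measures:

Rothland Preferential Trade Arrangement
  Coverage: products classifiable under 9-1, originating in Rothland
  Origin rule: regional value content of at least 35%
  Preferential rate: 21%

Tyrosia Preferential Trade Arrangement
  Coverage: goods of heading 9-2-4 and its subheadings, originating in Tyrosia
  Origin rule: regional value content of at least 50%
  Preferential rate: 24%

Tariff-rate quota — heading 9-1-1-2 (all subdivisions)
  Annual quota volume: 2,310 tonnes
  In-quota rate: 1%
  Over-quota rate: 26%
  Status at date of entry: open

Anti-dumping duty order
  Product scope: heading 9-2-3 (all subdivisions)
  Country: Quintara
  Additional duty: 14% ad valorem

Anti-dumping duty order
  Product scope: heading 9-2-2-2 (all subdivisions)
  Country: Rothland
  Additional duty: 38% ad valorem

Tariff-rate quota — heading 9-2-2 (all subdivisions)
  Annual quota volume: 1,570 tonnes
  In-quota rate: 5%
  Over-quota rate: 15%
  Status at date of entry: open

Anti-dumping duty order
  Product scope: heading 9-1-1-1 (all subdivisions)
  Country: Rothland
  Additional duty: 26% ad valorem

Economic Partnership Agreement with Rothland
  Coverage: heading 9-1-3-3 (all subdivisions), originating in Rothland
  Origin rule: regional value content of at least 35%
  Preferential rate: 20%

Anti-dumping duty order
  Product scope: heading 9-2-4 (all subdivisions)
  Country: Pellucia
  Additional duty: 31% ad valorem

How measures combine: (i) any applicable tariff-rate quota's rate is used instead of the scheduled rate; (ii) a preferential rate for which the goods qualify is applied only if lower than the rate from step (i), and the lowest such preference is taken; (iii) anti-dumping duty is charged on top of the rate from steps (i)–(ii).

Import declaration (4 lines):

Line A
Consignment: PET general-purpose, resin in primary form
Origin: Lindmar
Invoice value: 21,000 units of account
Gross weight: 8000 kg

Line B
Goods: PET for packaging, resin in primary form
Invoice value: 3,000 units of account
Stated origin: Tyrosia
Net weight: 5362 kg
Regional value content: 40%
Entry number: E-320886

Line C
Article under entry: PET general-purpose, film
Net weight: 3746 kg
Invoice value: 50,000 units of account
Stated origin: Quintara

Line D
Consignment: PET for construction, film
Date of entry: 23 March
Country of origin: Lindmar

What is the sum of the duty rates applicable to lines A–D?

115%

Line A: PET → 9-2; resin in primary form → 9-2-4; general-purpose → 9-2-4-3. Scheduled 27%. No special measure applies. → 27%.
Line B: PET → 9-2; resin in primary form → 9-2-4; for packaging → 9-2-4-2. Scheduled 22%. Tyrosia agreement on 9-2-4: RVC < 50%. → 22%.
Line C: PET → 9-2; film → 9-2-3; general-purpose → 9-2-3-1. Scheduled 29%. anti-dumping (Quintara, 9-2-3): +14%; total 29% + 14% = 43%. → 43%.
Line D: PET → 9-2; film → 9-2-3; for construction → 9-2-3-2. Scheduled 23%. No special measure applies. → 23%.
Sum: 27% + 22% + 43% + 23% = 115%.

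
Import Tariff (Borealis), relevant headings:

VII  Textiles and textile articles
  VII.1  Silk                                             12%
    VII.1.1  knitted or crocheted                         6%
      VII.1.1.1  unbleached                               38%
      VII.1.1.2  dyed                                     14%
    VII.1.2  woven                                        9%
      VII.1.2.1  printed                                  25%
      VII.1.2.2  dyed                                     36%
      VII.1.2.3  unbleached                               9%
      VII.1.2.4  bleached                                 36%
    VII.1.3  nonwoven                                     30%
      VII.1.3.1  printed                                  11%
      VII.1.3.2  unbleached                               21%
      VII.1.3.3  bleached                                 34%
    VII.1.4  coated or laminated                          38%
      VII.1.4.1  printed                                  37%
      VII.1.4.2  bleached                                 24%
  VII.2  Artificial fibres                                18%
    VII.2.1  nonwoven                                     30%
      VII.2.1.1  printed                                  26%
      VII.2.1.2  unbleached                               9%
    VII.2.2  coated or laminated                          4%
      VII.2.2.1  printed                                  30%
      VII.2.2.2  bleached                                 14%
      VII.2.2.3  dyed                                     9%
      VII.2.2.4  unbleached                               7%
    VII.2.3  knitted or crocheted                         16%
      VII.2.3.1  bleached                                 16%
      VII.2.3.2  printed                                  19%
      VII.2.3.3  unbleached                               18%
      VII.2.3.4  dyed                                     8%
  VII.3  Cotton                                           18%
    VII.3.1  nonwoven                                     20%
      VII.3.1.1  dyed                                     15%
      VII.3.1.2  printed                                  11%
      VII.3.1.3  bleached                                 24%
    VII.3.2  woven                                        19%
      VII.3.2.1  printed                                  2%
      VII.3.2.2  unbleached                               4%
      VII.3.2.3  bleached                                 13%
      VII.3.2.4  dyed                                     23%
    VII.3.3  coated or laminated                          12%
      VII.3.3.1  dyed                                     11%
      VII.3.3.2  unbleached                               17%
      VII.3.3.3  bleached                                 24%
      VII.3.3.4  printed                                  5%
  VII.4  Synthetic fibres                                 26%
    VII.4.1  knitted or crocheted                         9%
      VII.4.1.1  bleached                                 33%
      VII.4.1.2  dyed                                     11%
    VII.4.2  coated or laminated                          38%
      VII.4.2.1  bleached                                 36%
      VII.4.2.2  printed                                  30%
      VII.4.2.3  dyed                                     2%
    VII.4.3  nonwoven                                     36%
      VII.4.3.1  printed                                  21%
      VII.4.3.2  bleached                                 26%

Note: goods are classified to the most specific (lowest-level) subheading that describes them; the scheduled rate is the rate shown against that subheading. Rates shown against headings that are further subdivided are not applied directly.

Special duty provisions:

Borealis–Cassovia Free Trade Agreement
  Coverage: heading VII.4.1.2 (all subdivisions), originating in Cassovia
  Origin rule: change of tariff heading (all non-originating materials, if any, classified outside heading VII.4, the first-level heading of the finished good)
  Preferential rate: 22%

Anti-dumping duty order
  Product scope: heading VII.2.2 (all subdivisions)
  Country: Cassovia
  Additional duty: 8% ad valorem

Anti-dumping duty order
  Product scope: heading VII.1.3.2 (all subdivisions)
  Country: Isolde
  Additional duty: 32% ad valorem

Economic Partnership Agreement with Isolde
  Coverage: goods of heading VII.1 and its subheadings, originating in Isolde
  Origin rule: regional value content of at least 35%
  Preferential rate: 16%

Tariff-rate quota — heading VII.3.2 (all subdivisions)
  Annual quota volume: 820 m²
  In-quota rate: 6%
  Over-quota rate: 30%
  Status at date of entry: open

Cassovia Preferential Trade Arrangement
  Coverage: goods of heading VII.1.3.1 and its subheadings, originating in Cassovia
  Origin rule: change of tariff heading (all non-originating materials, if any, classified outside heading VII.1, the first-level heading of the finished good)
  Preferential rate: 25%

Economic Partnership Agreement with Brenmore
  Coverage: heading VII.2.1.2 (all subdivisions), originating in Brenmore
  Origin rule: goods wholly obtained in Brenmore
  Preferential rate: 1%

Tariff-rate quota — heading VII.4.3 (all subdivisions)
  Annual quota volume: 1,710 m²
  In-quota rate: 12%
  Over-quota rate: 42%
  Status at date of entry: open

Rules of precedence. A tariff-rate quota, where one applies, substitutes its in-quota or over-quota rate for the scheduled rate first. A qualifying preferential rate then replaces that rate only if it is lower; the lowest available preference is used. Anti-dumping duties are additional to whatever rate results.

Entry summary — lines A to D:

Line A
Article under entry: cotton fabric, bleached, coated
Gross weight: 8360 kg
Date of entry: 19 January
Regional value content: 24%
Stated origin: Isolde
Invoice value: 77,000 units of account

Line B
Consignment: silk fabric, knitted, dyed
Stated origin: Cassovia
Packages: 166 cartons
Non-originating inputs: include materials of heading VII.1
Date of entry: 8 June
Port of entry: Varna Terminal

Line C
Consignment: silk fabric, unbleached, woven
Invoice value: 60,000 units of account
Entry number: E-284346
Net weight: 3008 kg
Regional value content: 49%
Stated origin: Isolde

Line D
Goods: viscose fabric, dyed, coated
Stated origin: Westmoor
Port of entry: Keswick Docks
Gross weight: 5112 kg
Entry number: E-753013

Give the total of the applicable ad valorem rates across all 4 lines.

56%

Line A: cotton → VII.3; coated → VII.3.3; bleached → VII.3.3.3. Scheduled 24%. Isolde agreement on VII.1: VII.3.3.3 not covered. → 24%.
Line B: silk → VII.1; knitted → VII.1.1; dyed → VII.1.1.2. Scheduled 14%. Cassovia agreement on VII.4.1.2: VII.1.1.2 not covered; Cassovia agreement on VII.1.3.1: VII.1.1.2 not covered. → 14%.
Line C: silk → VII.1; woven → VII.1.2; unbleached → VII.1.2.3. Scheduled 9%. Isolde agreement on VII.1: RVC ≥ 35% → 16% available; preference 16% not lower than 9% → no reduction. → 9%.
Line D: viscose → VII.2; coated → VII.2.2; dyed → VII.2.2.3. Scheduled 9%. No special measure applies. → 9%.
Sum: 24% + 14% + 9% + 9% = 56%.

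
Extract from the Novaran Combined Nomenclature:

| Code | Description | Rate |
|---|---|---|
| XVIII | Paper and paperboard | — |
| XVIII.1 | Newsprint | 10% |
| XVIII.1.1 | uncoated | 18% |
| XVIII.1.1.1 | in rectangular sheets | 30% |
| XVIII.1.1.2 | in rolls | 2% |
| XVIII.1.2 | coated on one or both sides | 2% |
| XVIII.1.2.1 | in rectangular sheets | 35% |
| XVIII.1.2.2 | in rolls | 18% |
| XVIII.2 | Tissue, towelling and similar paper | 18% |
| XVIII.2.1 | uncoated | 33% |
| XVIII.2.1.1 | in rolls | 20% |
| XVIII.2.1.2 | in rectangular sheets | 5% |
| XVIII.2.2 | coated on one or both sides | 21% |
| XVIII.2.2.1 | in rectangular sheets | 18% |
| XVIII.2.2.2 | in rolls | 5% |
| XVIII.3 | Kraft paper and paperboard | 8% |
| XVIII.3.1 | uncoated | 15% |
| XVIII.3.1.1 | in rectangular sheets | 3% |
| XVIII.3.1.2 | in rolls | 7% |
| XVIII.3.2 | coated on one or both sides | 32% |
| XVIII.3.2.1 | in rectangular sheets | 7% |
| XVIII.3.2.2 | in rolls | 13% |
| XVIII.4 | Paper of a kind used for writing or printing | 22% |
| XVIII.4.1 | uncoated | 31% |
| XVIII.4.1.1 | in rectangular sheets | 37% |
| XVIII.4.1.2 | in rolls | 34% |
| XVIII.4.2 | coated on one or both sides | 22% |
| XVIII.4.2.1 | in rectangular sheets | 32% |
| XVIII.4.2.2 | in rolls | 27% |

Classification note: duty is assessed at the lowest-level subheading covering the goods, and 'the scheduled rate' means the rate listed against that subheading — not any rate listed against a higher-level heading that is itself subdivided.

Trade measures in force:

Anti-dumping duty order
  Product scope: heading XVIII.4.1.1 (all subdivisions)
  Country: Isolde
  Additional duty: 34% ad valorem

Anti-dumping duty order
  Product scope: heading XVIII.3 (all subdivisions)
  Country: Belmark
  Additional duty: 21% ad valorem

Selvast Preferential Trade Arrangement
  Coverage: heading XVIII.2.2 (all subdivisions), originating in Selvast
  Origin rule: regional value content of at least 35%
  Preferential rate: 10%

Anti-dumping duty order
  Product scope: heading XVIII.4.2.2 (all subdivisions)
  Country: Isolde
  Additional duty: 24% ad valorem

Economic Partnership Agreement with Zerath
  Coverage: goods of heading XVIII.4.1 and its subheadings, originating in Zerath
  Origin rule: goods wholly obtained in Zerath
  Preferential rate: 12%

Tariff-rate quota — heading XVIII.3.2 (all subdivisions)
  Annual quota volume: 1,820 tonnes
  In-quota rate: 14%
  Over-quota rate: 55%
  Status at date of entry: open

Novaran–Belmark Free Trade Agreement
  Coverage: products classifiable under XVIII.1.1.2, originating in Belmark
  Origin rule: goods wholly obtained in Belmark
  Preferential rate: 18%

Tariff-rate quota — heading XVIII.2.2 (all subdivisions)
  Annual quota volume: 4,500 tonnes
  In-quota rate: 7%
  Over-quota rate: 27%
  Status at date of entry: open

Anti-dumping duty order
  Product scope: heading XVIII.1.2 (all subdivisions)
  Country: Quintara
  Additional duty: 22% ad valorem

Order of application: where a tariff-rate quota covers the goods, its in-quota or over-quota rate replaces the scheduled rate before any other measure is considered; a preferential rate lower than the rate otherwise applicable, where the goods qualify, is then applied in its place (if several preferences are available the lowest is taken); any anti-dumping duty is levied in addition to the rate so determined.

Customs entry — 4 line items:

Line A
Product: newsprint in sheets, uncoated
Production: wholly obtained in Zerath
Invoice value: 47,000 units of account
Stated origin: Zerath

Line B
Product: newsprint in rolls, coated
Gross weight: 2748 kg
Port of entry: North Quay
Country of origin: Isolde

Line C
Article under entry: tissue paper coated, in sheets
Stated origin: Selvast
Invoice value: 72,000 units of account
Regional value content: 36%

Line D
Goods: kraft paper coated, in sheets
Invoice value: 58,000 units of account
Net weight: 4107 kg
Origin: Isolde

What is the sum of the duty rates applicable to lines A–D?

69%

Line A: newsprint → XVIII.1; uncoated → XVIII.1.1; in sheets → XVIII.1.1.1. Scheduled 30%. Zerath agreement on XVIII.4.1: XVIII.1.1.1 not covered. → 30%.
Line B: newsprint → XVIII.1; coated → XVIII.1.2; in rolls → XVIII.1.2.2. Scheduled 18%. No special measure applies. → 18%.
Line C: tissue paper → XVIII.2; coated → XVIII.2.2; in sheets → XVIII.2.2.1. Scheduled 18%. quota on XVIII.2.2 open → in-quota 7%; Selvast agreement on XVIII.2.2: RVC ≥ 35% → 10% available; preference 10% not lower than 7% → no reduction. → 7%.
Line D: kraft paper → XVIII.3; coated → XVIII.3.2; in sheets → XVIII.3.2.1. Scheduled 7%. quota on XVIII.3.2 open → in-quota 14%. → 14%.
Sum: 30% + 18% + 7% + 14% = 69%.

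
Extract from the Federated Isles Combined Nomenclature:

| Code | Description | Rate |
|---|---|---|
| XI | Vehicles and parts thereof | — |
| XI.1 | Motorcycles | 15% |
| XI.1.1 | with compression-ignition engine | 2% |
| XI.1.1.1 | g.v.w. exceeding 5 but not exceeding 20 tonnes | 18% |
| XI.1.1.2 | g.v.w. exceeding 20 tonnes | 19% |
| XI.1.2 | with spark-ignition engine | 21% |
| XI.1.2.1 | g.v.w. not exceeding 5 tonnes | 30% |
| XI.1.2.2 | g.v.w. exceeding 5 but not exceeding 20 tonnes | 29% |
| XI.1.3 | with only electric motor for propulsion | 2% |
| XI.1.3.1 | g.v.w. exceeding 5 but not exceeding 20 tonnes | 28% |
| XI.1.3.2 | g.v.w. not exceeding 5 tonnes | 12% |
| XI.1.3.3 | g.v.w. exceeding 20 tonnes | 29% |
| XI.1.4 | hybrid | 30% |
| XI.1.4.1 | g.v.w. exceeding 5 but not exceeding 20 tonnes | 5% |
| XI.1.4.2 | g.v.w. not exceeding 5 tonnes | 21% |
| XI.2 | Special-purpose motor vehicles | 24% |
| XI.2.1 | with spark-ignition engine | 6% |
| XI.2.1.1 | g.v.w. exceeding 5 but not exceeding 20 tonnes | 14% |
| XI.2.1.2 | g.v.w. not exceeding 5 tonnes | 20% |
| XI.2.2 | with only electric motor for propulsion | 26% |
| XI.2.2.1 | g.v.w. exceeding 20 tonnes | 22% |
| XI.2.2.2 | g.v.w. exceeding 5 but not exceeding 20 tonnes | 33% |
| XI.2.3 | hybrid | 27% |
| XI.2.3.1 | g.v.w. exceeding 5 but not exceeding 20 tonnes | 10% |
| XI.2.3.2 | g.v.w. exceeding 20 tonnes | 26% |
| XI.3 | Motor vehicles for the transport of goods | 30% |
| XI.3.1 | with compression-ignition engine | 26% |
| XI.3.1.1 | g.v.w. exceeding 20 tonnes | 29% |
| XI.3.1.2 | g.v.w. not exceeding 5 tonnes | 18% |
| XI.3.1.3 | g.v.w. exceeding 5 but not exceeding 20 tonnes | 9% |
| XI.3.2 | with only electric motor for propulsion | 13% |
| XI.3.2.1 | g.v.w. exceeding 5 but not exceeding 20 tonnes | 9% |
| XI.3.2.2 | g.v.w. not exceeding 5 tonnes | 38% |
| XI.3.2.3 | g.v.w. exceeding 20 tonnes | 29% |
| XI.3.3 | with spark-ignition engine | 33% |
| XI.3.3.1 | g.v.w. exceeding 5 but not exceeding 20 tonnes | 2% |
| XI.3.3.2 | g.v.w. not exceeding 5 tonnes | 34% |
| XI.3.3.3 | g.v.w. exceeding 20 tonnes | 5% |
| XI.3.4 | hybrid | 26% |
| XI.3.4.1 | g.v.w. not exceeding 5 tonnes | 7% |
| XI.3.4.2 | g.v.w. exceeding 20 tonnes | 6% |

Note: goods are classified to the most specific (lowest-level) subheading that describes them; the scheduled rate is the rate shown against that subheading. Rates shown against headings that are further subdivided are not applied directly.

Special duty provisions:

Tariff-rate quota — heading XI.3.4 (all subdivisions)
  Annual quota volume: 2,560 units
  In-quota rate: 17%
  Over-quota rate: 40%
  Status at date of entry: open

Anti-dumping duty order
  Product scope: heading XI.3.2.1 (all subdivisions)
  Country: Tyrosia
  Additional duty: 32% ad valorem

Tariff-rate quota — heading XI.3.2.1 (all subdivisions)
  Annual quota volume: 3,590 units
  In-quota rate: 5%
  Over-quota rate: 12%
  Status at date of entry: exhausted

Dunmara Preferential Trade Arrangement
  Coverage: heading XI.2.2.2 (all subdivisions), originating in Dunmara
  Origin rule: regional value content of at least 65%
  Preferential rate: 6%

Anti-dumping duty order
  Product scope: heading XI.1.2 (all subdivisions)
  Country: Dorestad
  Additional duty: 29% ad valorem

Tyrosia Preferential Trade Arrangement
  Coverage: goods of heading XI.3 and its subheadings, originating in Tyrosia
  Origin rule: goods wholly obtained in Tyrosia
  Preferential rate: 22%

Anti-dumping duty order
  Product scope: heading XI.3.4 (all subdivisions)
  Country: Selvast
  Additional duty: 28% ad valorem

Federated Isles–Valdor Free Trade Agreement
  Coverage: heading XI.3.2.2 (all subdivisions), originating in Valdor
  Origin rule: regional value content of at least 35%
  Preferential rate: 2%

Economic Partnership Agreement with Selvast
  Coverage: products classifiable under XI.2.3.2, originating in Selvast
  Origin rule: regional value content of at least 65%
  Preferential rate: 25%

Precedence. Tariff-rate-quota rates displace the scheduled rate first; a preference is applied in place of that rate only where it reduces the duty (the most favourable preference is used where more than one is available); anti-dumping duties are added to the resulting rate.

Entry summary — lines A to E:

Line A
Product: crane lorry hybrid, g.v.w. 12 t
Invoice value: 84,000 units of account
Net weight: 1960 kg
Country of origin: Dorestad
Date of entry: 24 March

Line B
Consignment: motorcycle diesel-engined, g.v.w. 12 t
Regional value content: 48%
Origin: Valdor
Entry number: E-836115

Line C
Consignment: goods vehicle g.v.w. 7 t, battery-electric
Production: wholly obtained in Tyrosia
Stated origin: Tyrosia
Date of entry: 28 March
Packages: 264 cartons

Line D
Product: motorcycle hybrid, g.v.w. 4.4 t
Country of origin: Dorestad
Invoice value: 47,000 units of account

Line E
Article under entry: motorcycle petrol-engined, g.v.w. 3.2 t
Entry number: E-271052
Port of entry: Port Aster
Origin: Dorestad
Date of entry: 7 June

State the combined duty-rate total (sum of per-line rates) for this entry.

152%

Line A: crane lorry → XI.2; hybrid → XI.2.3; g.v.w. 12 t → XI.2.3.1. Scheduled 10%. No special measure applies. → 10%.
Line B: motorcycle → XI.1; diesel-engined → XI.1.1; g.v.w. 12 t → XI.1.1.1. Scheduled 18%. Valdor agreement on XI.3.2.2: XI.1.1.1 not covered. → 18%.
Line C: goods vehicle → XI.3; battery-electric → XI.3.2; g.v.w. 7 t → XI.3.2.1. Scheduled 9%. quota on XI.3.2.1 exhausted → over-quota 12%; Tyrosia agreement on XI.3: wholly obtained → 22% available; preference 22% not lower than 12% → no reduction; anti-dumping (Tyrosia, XI.3.2.1): +32%; total 12% + 32% = 44%. → 44%.
Line D: motorcycle → XI.1; hybrid → XI.1.4; g.v.w. 4.4 t → XI.1.4.2. Scheduled 21%. No special measure applies. → 21%.
Line E: motorcycle → XI.1; petrol-engined → XI.1.2; g.v.w. 3.2 t → XI.1.2.1. Scheduled 30%. anti-dumping (Dorestad, XI.1.2): +29%; total 30% + 29% = 59%. → 59%.
Sum: 10% + 18% + 44% + 21% + 59% = 152%.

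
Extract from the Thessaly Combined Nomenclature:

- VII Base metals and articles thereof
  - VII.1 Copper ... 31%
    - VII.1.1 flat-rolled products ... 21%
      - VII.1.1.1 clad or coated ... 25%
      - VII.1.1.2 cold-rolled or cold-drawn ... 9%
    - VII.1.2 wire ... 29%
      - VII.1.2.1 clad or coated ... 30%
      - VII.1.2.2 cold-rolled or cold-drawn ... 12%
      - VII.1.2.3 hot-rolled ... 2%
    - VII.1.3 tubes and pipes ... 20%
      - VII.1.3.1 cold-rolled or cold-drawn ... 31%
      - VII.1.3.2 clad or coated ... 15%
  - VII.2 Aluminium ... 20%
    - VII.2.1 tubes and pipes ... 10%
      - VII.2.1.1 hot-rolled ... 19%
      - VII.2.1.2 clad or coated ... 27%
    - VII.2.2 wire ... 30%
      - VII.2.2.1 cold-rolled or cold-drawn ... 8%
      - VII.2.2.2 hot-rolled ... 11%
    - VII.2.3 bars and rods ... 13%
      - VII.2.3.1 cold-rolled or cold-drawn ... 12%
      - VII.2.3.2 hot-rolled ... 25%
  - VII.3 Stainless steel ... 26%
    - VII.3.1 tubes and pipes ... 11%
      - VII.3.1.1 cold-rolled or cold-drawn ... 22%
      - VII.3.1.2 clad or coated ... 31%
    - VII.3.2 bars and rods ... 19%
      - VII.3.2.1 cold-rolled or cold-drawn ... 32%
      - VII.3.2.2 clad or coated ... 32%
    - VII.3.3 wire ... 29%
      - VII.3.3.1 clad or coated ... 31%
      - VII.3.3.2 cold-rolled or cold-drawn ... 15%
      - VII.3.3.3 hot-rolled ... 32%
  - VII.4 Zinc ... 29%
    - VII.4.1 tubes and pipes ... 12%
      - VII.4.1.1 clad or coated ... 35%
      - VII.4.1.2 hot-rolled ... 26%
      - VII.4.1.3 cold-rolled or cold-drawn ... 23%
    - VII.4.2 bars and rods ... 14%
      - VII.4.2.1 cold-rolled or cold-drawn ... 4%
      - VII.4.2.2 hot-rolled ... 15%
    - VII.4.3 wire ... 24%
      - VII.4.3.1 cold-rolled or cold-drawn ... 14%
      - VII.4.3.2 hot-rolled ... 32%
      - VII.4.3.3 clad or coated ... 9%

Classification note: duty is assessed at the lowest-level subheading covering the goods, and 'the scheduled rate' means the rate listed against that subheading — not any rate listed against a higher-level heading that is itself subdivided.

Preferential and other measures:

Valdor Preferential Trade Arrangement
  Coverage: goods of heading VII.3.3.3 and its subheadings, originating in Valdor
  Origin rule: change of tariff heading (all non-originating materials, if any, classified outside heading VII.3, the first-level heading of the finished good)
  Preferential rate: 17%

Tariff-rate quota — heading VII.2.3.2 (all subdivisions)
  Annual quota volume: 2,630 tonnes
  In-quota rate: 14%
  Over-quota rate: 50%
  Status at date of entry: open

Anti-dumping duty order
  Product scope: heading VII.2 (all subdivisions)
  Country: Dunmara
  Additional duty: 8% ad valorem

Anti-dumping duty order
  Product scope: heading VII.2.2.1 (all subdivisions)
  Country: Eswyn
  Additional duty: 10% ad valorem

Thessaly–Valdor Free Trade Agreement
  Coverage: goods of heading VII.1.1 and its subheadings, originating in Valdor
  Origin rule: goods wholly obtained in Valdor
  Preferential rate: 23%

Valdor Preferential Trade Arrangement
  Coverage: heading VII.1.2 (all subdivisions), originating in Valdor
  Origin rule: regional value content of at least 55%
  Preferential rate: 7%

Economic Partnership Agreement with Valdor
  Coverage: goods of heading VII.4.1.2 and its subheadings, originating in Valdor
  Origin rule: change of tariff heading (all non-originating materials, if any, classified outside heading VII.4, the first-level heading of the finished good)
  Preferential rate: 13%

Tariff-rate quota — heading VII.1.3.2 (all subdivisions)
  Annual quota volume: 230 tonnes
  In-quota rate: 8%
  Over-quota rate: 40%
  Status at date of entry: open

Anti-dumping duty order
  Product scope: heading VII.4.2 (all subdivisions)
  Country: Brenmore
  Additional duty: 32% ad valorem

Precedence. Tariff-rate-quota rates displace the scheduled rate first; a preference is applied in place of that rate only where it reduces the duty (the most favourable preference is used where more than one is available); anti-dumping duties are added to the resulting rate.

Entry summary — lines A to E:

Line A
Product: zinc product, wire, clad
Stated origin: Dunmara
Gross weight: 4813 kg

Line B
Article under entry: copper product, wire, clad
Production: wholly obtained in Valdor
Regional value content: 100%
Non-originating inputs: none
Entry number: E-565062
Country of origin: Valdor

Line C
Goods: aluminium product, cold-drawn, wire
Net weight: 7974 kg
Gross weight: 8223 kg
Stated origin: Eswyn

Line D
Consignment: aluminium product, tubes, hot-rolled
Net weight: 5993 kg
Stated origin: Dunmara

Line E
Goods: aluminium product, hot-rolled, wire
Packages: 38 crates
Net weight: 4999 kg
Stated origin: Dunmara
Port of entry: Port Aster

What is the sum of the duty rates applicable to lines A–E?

80%

Line A: zinc → VII.4; wire → VII.4.3; clad → VII.4.3.3. Scheduled 9%. No special measure applies. → 9%.
Line B: copper → VII.1; wire → VII.1.2; clad → VII.1.2.1. Scheduled 30%. Valdor agreement on VII.3.3.3: VII.1.2.1 not covered; Valdor agreement on VII.1.1: VII.1.2.1 not covered; Valdor agreement on VII.1.2: RVC ≥ 55% → 7% available; Valdor agreement on VII.4.1.2: VII.1.2.1 not covered; preferential 7%. → 7%.
Line C: aluminium → VII.2; wire → VII.2.2; cold-drawn → VII.2.2.1. Scheduled 8%. anti-dumping (Eswyn, VII.2.2.1): +10%; total 8% + 10% = 18%. → 18%.
Line D: aluminium → VII.2; tubes → VII.2.1; hot-rolled → VII.2.1.1. Scheduled 19%. anti-dumping (Dunmara, VII.2): +8%; total 19% + 8% = 27%. → 27%.
Line E: aluminium → VII.2; wire → VII.2.2; hot-rolled → VII.2.2.2. Scheduled 11%. anti-dumping (Dunmara, VII.2): +8%; total 11% + 8% = 19%. → 19%.
Sum: 9% + 7% + 18% + 27% + 19% = 80%.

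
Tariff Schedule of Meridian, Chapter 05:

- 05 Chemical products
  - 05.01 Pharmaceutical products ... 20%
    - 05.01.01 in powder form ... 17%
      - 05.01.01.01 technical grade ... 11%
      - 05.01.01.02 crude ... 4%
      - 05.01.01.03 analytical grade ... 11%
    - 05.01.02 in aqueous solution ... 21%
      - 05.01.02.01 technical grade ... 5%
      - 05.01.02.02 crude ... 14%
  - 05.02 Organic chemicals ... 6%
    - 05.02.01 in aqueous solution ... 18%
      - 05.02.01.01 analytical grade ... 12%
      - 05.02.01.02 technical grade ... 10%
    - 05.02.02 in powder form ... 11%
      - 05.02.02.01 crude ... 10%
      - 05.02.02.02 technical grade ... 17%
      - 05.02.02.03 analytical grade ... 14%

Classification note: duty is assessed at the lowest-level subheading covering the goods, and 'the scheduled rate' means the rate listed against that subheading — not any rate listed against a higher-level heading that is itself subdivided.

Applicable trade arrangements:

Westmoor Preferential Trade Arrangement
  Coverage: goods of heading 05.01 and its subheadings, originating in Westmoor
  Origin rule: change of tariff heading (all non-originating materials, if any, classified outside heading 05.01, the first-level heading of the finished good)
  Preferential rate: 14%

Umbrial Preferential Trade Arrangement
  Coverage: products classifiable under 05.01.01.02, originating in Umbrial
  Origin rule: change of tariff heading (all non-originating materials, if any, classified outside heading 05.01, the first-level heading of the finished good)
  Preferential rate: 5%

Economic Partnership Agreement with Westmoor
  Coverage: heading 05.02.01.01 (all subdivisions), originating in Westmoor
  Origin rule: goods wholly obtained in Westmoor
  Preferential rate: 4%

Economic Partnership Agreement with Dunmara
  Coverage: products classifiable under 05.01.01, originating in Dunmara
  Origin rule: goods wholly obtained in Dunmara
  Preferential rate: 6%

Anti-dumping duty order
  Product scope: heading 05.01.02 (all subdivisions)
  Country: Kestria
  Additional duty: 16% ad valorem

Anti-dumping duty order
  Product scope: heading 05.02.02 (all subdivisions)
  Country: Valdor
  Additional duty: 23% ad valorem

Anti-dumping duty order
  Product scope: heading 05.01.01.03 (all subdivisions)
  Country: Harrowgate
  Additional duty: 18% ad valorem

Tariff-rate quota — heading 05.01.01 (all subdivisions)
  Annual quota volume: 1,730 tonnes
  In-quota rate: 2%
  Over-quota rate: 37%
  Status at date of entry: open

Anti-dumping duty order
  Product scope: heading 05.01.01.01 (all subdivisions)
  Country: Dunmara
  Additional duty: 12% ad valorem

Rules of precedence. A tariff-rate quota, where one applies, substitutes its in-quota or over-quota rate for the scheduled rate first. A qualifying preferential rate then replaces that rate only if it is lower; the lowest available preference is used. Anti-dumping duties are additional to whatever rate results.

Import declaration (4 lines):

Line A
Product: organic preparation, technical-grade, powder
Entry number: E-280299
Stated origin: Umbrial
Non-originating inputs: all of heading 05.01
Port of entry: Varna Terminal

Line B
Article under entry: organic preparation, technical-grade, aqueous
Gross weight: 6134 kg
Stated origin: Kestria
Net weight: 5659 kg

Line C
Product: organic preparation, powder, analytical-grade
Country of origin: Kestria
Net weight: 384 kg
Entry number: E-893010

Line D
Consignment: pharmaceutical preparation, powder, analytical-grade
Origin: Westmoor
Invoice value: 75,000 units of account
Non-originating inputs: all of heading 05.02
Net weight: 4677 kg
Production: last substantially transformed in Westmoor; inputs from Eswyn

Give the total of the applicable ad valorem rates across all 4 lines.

Line A: organic → 05.02; powder → 05.02.02; technical-grade → 05.02.02.02. Scheduled 17%. Umbrial agreement on 05.01.01.02: 05.02.02.02 not covered. → 17%.
Line B: organic → 05.02; aqueous → 05.02.01; technical-grade → 05.02.01.02. Scheduled 10%. No special measure applies. → 10%.
Line C: organic → 05.02; powder → 05.02.02; analytical-grade → 05.02.02.03. Scheduled 14%. No special measure applies. → 14%.
Line D: pharmaceutical → 05.01; powder → 05.01.01; analytical-grade → 05.01.01.03. Scheduled 11%. quota on 05.01.01 open → in-quota 2%; Westmoor agreement on 05.01: CTH met → 14% available; Westmoor agreement on 05.02.01.01: 05.01.01.03 not covered; preference 14% not lower than 2% → no reduction. → 2%.
Sum: 17% + 10% + 14% + 2% = 43%.

43%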